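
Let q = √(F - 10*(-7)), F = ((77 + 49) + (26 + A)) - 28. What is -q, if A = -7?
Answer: -√187 ≈ -13.675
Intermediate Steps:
F = 117 (F = ((77 + 49) + (26 - 7)) - 28 = (126 + 19) - 28 = 145 - 28 = 117)
q = √187 (q = √(117 - 10*(-7)) = √(117 + 70) = √187 ≈ 13.675)
-q = -√187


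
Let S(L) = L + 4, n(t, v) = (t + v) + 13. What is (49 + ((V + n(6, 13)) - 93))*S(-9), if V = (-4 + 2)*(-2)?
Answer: 40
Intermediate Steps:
V = 4 (V = -2*(-2) = 4)
n(t, v) = 13 + t + v
S(L) = 4 + L
(49 + ((V + n(6, 13)) - 93))*S(-9) = (49 + ((4 + (13 + 6 + 13)) - 93))*(4 - 9) = (49 + ((4 + 32) - 93))*(-5) = (49 + (36 - 93))*(-5) = (49 - 57)*(-5) = -8*(-5) = 40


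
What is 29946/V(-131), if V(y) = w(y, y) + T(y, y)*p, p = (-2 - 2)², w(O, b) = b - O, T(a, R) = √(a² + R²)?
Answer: 14973*√2/2096 ≈ 10.103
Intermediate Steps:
T(a, R) = √(R² + a²)
p = 16 (p = (-4)² = 16)
V(y) = 16*√2*√(y²) (V(y) = (y - y) + √(y² + y²)*16 = 0 + √(2*y²)*16 = 0 + (√2*√(y²))*16 = 0 + 16*√2*√(y²) = 16*√2*√(y²))
29946/V(-131) = 29946/((16*√2*√((-131)²))) = 29946/((16*√2*√17161)) = 29946/((16*√2*131)) = 29946/((2096*√2)) = 29946*(√2/4192) = 14973*√2/2096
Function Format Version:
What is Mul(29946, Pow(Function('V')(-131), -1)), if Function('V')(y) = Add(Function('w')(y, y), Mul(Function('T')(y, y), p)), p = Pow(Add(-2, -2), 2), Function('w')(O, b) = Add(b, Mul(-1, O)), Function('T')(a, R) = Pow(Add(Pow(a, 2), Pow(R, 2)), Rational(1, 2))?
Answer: Mul(Rational(14973, 2096), Pow(2, Rational(1, 2))) ≈ 10.103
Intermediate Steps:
Function('T')(a, R) = Pow(Add(Pow(R, 2), Pow(a, 2)), Rational(1, 2))
p = 16 (p = Pow(-4, 2) = 16)
Function('V')(y) = Mul(16, Pow(2, Rational(1, 2)), Pow(Pow(y, 2), Rational(1, 2))) (Function('V')(y) = Add(Add(y, Mul(-1, y)), Mul(Pow(Add(Pow(y, 2), Pow(y, 2)), Rational(1, 2)), 16)) = Add(0, Mul(Pow(Mul(2, Pow(y, 2)), Rational(1, 2)), 16)) = Add(0, Mul(Mul(Pow(2, Rational(1, 2)), Pow(Pow(y, 2), Rational(1, 2))), 16)) = Add(0, Mul(16, Pow(2, Rational(1, 2)), Pow(Pow(y, 2), Rational(1, 2)))) = Mul(16, Pow(2, Rational(1, 2)), Pow(Pow(y, 2), Rational(1, 2))))
Mul(29946, Pow(Function('V')(-131), -1)) = Mul(29946, Pow(Mul(16, Pow(2, Rational(1, 2)), Pow(Pow(-131, 2), Rational(1, 2))), -1)) = Mul(29946, Pow(Mul(16, Pow(2, Rational(1, 2)), Pow(17161, Rational(1, 2))), -1)) = Mul(29946, Pow(Mul(16, Pow(2, Rational(1, 2)), 131), -1)) = Mul(29946, Pow(Mul(2096, Pow(2, Rational(1, 2))), -1)) = Mul(29946, Mul(Rational(1, 4192), Pow(2, Rational(1, 2)))) = Mul(Rational(14973, 2096), Pow(2, Rational(1, 2)))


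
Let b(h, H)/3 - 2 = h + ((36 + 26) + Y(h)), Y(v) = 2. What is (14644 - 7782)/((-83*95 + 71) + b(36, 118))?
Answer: -3431/3754 ≈ -0.91396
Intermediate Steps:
b(h, H) = 198 + 3*h (b(h, H) = 6 + 3*(h + ((36 + 26) + 2)) = 6 + 3*(h + (62 + 2)) = 6 + 3*(h + 64) = 6 + 3*(64 + h) = 6 + (192 + 3*h) = 198 + 3*h)
(14644 - 7782)/((-83*95 + 71) + b(36, 118)) = (14644 - 7782)/((-83*95 + 71) + (198 + 3*36)) = 6862/((-7885 + 71) + (198 + 108)) = 6862/(-7814 + 306) = 6862/(-7508) = 6862*(-1/7508) = -3431/3754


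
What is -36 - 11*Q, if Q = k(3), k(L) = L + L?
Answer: -102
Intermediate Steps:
k(L) = 2*L
Q = 6 (Q = 2*3 = 6)
-36 - 11*Q = -36 - 11*6 = -36 - 66 = -102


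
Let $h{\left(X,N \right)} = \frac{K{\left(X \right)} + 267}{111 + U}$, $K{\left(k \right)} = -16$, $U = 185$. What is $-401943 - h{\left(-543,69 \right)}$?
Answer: $- \frac{118975379}{296} \approx -4.0194 \cdot 10^{5}$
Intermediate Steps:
$h{\left(X,N \right)} = \frac{251}{296}$ ($h{\left(X,N \right)} = \frac{-16 + 267}{111 + 185} = \frac{251}{296}$)
$-401943 - h{\left(-543,69 \right)} = -401943 - \frac{251}{296} = - \frac{118975379}{296}$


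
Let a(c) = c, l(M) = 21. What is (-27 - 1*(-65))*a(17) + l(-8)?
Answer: 667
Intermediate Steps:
(-27 - 1*(-65))*a(17) + l(-8) = (-27 - 1*(-65))*17 + 21 = (-27 + 65)*17 + 21 = 38*17 + 21 = 646 + 21 = 667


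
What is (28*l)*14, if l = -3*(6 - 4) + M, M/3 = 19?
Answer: 19992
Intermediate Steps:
M = 57 (M = 3*19 = 57)
l = 51 (l = -3*(6 - 4) + 57 = -3*2 + 57 = -6 + 57 = 51)
(28*l)*14 = (28*51)*14 = 1428*14 = 19992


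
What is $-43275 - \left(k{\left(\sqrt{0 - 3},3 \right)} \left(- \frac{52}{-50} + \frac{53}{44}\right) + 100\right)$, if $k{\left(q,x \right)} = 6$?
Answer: $- \frac{23863657}{550} \approx -43388.0$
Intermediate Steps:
$-43275 - \left(k{\left(\sqrt{0 - 3},3 \right)} \left(- \frac{52}{-50} + \frac{53}{44}\right) + 100\right) = -43275 - \left(6 \left(- \frac{52}{-50} + \frac{53}{44}\right) + 100\right) = -43275 - \left(6 \left(\left(-52\right) \left(- \frac{1}{50}\right) + 53 \cdot \frac{1}{44}\right) + 100\right) = -43275 - \left(6 \left(\frac{26}{25} + \frac{53}{44}\right) + 100\right) = -43275 - \left(6 \cdot \frac{2469}{1100} + 100\right) = -43275 - \left(\frac{7407}{550} + 100\right) = -43275 - \frac{62407}{550} = - \frac{23863657}{550}$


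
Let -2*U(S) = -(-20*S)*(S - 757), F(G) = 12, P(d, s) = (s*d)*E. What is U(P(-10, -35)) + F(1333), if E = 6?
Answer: -28202988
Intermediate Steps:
P(d, s) = 6*d*s (P(d, s) = (s*d)*6 = (d*s)*6 = 6*d*s)
U(S) = -10*S*(-757 + S) (U(S) = -(-1)*(-20*S)*(S - 757)/2 = -(-1)*(-20*S)*(-757 + S)/2 = -(-1)*(-20*S*(-757 + S))/2 = -10*S*(-757 + S))
U(P(-10, -35)) + F(1333) = 10*(6*(-10)*(-35))*(757 - 6*(-10)*(-35)) + 12 = 10*2100*(757 - 1*2100) + 12 = 10*2100*(757 - 2100) + 12 = 10*2100*(-1343) + 12 = -28203000 + 12 = -28202988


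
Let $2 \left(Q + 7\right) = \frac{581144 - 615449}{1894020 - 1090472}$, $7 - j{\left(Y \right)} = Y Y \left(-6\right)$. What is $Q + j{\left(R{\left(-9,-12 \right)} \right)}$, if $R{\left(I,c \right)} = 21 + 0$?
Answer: $\frac{4252341711}{1607096} \approx 2646.0$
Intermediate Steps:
$R{\left(I,c \right)} = 21$
$j{\left(Y \right)} = 7 + 6 Y^{2}$ ($j{\left(Y \right)} = 7 - Y Y \left(-6\right) = 7 - Y^{2} \left(-6\right) = 7 - - 6 Y^{2} = 7 + 6 Y^{2}$)
$Q = - \frac{11283977}{1607096}$ ($Q = -7 + \frac{\left(581144 - 615449\right) \frac{1}{1894020 - 1090472}}{2} = -7 + \frac{\left(-34305\right) \frac{1}{803548}}{2} = -7 + \frac{1}{2} \left(- \frac{34305}{803548}\right) = -7 - \frac{34305}{1607096} = - \frac{11283977}{1607096} \approx -7.0213$)
$Q + j{\left(R{\left(-9,-12 \right)} \right)} = - \frac{11283977}{1607096} + \left(7 + 6 \cdot 21^{2}\right) = - \frac{11283977}{1607096} + \left(7 + 6 \cdot 441\right) = - \frac{11283977}{1607096} + \left(7 + 2646\right) = - \frac{11283977}{1607096} + 2653 = \frac{4252341711}{1607096}$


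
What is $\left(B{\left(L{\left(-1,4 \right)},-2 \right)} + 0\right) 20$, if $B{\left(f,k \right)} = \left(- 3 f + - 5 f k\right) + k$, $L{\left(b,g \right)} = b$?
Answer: $-180$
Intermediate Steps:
$B{\left(f,k \right)} = k - 3 f - 5 f k$ ($B{\left(f,k \right)} = \left(- 3 f - 5 f k\right) + k = k - 3 f - 5 f k$)
$\left(B{\left(L{\left(-1,4 \right)},-2 \right)} + 0\right) 20 = \left(\left(-2 - -3 - \left(-5\right) \left(-2\right)\right) + 0\right) 20 = \left(\left(-2 + 3 - 10\right) + 0\right) 20 = \left(-9 + 0\right) 20 = \left(-9\right) 20 = -180$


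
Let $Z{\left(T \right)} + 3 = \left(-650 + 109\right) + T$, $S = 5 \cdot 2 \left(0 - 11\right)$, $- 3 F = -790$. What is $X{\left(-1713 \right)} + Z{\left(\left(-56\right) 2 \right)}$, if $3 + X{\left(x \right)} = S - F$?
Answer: $- \frac{3097}{3} \approx -1032.3$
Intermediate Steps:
$F = \frac{790}{3}$ ($F = \left(- \frac{1}{3}\right) \left(-790\right) = \frac{790}{3} \approx 263.33$)
$S = -110$ ($S = 10 \left(-11\right) = -110$)
$Z{\left(T \right)} = -544 + T$ ($Z{\left(T \right)} = -3 + \left(\left(-650 + 109\right) + T\right) = -3 + \left(-541 + T\right) = -544 + T$)
$X{\left(x \right)} = - \frac{1129}{3}$ ($X{\left(x \right)} = -3 - \frac{1120}{3} = - \frac{1129}{3}$)
$X{\left(-1713 \right)} + Z{\left(\left(-56\right) 2 \right)} = - \frac{1129}{3} - 656 = - \frac{3097}{3}$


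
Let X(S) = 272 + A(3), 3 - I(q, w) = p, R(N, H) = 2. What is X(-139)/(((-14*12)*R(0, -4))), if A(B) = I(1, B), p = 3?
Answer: -17/21 ≈ -0.80952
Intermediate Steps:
I(q, w) = 0 (I(q, w) = 3 - 1*3 = 3 - 3 = 0)
A(B) = 0
X(S) = 272 (X(S) = 272 + 0 = 272)
X(-139)/(((-14*12)*R(0, -4))) = 272/((-14*12*2)) = 272/((-168*2)) = 272/(-336) = 272*(-1/336) = -17/21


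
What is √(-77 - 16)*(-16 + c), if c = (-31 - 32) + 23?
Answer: -56*I*√93 ≈ -540.04*I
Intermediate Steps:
c = -40 (c = -63 + 23 = -40)
√(-77 - 16)*(-16 + c) = √(-77 - 16)*(-16 - 40) = √(-93)*(-56) = (I*√93)*(-56) = -56*I*√93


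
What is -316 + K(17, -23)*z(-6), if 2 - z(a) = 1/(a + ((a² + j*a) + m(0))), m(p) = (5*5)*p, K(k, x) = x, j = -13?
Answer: -39073/108 ≈ -361.79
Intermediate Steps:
m(p) = 25*p
z(a) = 2 - 1/(a² - 12*a) (z(a) = 2 - 1/(a + ((a² - 13*a) + 25*0)) = 2 - 1/(a + ((a² - 13*a) + 0)) = 2 - 1/(a + (a² - 13*a)) = 2 - 1/(a² - 12*a))
-316 + K(17, -23)*z(-6) = -316 - 23*(-1 - 24*(-6) + 2*(-6)²)/((-6)*(-12 - 6)) = -316 - (-23)*(-1 + 144 + 2*36)/(6*(-18)) = -316 - (-23)*(-1)*(-1 + 144 + 72)/(6*18) = -316 - (-23)*(-1)*215/(6*18) = -316 - 23*215/108 = -316 - 4945/108 = -39073/108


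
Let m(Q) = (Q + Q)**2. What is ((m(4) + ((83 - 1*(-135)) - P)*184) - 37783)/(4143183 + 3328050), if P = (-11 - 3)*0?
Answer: 2393/7471233 ≈ 0.00032030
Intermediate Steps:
m(Q) = 4*Q**2 (m(Q) = (2*Q)**2 = 4*Q**2)
P = 0 (P = -14*0 = 0)
((m(4) + ((83 - 1*(-135)) - P)*184) - 37783)/(4143183 + 3328050) = ((4*4**2 + ((83 - 1*(-135)) - 1*0)*184) - 37783)/(4143183 + 3328050) = ((4*16 + ((83 + 135) + 0)*184) - 37783)/7471233 = ((64 + (218 + 0)*184) - 37783)*(1/7471233) = ((64 + 218*184) - 37783)*(1/7471233) = ((64 + 40112) - 37783)*(1/7471233) = (40176 - 37783)*(1/7471233) = 2393*(1/7471233) = 2393/7471233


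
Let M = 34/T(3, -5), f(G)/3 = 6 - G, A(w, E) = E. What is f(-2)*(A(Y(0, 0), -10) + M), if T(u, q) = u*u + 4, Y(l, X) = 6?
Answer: -2304/13 ≈ -177.23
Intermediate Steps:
T(u, q) = 4 + u**2 (T(u, q) = u**2 + 4 = 4 + u**2)
f(G) = 18 - 3*G (f(G) = 3*(6 - G) = 18 - 3*G)
M = 34/13 (M = 34/(4 + 3**2) = 34/(4 + 9) = 34/13 ≈ 2.6154)
f(-2)*(A(Y(0, 0), -10) + M) = (18 - 3*(-2))*(-10 + 34/13) = (18 + 6)*(-96/13) = 24*(-96/13) = -2304/13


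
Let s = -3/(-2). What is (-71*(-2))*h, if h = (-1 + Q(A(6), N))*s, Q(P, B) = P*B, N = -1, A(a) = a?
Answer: -1491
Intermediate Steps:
s = 3/2 (s = -3*(-1/2) = 3/2 ≈ 1.5000)
Q(P, B) = B*P
h = -21/2 (h = (-1 - 1*6)*(3/2) = (-1 - 6)*(3/2) = -7*3/2 = -21/2 ≈ -10.500)
(-71*(-2))*h = -71*(-2)*(-21/2) = 142*(-21/2) = -1491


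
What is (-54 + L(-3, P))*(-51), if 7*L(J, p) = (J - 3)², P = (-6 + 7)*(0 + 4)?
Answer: 17442/7 ≈ 2491.7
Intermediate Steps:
P = 4 (P = 1*4 = 4)
L(J, p) = (-3 + J)²/7 (L(J, p) = (J - 3)²/7 = (-3 + J)²/7)
(-54 + L(-3, P))*(-51) = (-54 + (-3 - 3)²/7)*(-51) = (-54 + (⅐)*(-6)²)*(-51) = (-54 + (⅐)*36)*(-51) = (-54 + 36/7)*(-51) = -342/7*(-51) = 17442/7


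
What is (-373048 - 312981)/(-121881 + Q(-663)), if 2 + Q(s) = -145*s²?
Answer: 686029/63859388 ≈ 0.010743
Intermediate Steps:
Q(s) = -2 - 145*s²
(-373048 - 312981)/(-121881 + Q(-663)) = (-373048 - 312981)/(-121881 + (-2 - 145*(-663)²)) = -686029/(-121881 + (-2 - 145*439569)) = -686029/(-121881 + (-2 - 63737505)) = -686029/(-121881 - 63737507) = -686029/(-63859388) = -686029*(-1/63859388) = 686029/63859388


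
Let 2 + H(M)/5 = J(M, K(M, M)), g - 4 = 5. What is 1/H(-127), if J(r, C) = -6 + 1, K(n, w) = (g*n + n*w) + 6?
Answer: -1/35 ≈ -0.028571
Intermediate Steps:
g = 9 (g = 4 + 5 = 9)
K(n, w) = 6 + 9*n + n*w (K(n, w) = (9*n + n*w) + 6 = 6 + 9*n + n*w)
J(r, C) = -5
H(M) = -35 (H(M) = -10 + 5*(-5) = -10 - 25 = -35)
1/H(-127) = 1/(-35) = -1/35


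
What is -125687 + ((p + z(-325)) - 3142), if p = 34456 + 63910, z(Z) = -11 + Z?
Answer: -30799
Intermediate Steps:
p = 98366
-125687 + ((p + z(-325)) - 3142) = -125687 + ((98366 + (-11 - 325)) - 3142) = -125687 + ((98366 - 336) - 3142) = -125687 + (98030 - 3142) = -125687 + 94888 = -30799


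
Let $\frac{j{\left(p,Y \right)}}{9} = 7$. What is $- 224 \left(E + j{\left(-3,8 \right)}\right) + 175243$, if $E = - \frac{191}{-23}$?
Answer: $\frac{3663229}{23} \approx 1.5927 \cdot 10^{5}$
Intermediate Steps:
$j{\left(p,Y \right)} = 63$ ($j{\left(p,Y \right)} = 9 \cdot 7 = 63$)
$E = \frac{191}{23}$ ($E = \left(-191\right) \left(- \frac{1}{23}\right) = \frac{191}{23} \approx 8.3044$)
$- 224 \left(E + j{\left(-3,8 \right)}\right) + 175243 = - 224 \left(\frac{191}{23} + 63\right) + 175243 = \left(-224\right) \frac{1640}{23} + 175243 = - \frac{367360}{23} + 175243 = \frac{3663229}{23}$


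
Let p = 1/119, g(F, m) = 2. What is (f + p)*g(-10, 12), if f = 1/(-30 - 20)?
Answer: -69/2975 ≈ -0.023193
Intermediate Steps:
f = -1/50 (f = 1/(-50) = -1/50 ≈ -0.020000)
p = 1/119 ≈ 0.0084034
(f + p)*g(-10, 12) = (-1/50 + 1/119)*2 = -69/5950*2 = -69/2975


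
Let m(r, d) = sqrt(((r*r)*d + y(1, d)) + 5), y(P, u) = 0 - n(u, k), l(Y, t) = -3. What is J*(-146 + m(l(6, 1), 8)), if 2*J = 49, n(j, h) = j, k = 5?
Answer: -3577 + 49*sqrt(69)/2 ≈ -3373.5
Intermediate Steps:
y(P, u) = -u (y(P, u) = 0 - u = -u)
m(r, d) = sqrt(5 - d + d*r**2) (m(r, d) = sqrt(((r*r)*d - d) + 5) = sqrt((r**2*d - d) + 5) = sqrt((d*r**2 - d) + 5) = sqrt((-d + d*r**2) + 5) = sqrt(5 - d + d*r**2))
J = 49/2 (J = (1/2)*49 = 49/2 ≈ 24.500)
J*(-146 + m(l(6, 1), 8)) = 49*(-146 + sqrt(5 - 1*8 + 8*(-3)**2))/2 = 49*(-146 + sqrt(5 - 8 + 8*9))/2 = 49*(-146 + sqrt(5 - 8 + 72))/2 = 49*(-146 + sqrt(69))/2 = -3577 + 49*sqrt(69)/2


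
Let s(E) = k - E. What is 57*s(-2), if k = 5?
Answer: 399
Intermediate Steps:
s(E) = 5 - E
57*s(-2) = 57*(5 - 1*(-2)) = 57*(5 + 2) = 57*7 = 399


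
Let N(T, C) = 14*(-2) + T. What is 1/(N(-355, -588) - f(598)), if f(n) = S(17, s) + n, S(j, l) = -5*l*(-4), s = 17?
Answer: -1/1321 ≈ -0.00075700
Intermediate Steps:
S(j, l) = 20*l
f(n) = 340 + n (f(n) = 20*17 + n = 340 + n)
N(T, C) = -28 + T
1/(N(-355, -588) - f(598)) = 1/((-28 - 355) - (340 + 598)) = 1/(-383 - 1*938) = 1/(-383 - 938) = 1/(-1321) = -1/1321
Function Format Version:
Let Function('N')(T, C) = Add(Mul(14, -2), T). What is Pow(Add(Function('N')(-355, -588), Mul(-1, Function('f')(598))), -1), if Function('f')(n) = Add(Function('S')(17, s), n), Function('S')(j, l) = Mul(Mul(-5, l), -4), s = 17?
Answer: Rational(-1, 1321) ≈ -0.00075700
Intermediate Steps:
Function('S')(j, l) = Mul(20, l)
Function('f')(n) = Add(340, n) (Function('f')(n) = Add(Mul(20, 17), n) = Add(340, n))
Function('N')(T, C) = Add(-28, T)
Pow(Add(Function('N')(-355, -588), Mul(-1, Function('f')(598))), -1) = Pow(Add(Add(-28, -355), Mul(-1, Add(340, 598))), -1) = Pow(Add(-383, Mul(-1, 938)), -1) = Pow(Add(-383, -938), -1) = Pow(-1321, -1) = Rational(-1, 1321)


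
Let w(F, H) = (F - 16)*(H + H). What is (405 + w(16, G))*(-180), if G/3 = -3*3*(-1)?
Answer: -72900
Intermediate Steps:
G = 27 (G = 3*(-3*3*(-1)) = 3*(-9*(-1)) = 3*9 = 27)
w(F, H) = 2*H*(-16 + F) (w(F, H) = (-16 + F)*(2*H) = 2*H*(-16 + F))
(405 + w(16, G))*(-180) = (405 + 2*27*(-16 + 16))*(-180) = (405 + 2*27*0)*(-180) = (405 + 0)*(-180) = 405*(-180) = -72900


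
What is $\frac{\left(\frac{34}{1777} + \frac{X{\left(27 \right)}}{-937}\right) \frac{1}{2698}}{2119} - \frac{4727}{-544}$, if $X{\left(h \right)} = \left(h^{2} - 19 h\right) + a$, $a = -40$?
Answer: $\frac{22498601626727645}{2589219235562336} \approx 8.6893$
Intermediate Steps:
$X{\left(h \right)} = -40 + h^{2} - 19 h$ ($X{\left(h \right)} = \left(h^{2} - 19 h\right) - 40 = -40 + h^{2} - 19 h$)
$\frac{\left(\frac{34}{1777} + \frac{X{\left(27 \right)}}{-937}\right) \frac{1}{2698}}{2119} - \frac{4727}{-544} = \frac{\left(\frac{34}{1777} + \frac{-40 + 27^{2} - 513}{-937}\right) \frac{1}{2698}}{2119} - \frac{4727}{-544} = \left(34 \cdot \frac{1}{1777} + \left(-40 + 729 - 513\right) \left(- \frac{1}{937}\right)\right) \frac{1}{2698} \cdot \frac{1}{2119} - - \frac{4727}{544} = \left(\frac{34}{1777} + 176 \left(- \frac{1}{937}\right)\right) \frac{1}{2698} \cdot \frac{1}{2119} + \frac{4727}{544} = \left(\frac{34}{1777} - \frac{176}{937}\right) \frac{1}{2698} \cdot \frac{1}{2119} + \frac{4727}{544} = \left(- \frac{280894}{1665049}\right) \frac{1}{2698} \cdot \frac{1}{2119} + \frac{4727}{544} = \left(- \frac{140447}{2246151101}\right) \frac{1}{2119} + \frac{4727}{544} = - \frac{140447}{4759594183019} + \frac{4727}{544} = \frac{22498601626727645}{2589219235562336}$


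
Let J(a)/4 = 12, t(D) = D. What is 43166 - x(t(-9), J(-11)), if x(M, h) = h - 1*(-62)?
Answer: 43056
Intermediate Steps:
J(a) = 48 (J(a) = 4*12 = 48)
x(M, h) = 62 + h (x(M, h) = h + 62 = 62 + h)
43166 - x(t(-9), J(-11)) = 43166 - (62 + 48) = 43166 - 1*110 = 43166 - 110 = 43056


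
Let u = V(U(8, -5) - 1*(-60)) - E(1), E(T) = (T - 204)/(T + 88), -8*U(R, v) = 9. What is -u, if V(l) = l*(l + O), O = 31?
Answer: -30152753/5696 ≈ -5293.7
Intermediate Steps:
U(R, v) = -9/8 (U(R, v) = -1/8*9 = -9/8)
E(T) = (-204 + T)/(88 + T)
V(l) = l*(31 + l) (V(l) = l*(l + 31) = l*(31 + l))
u = 30152753/5696 (u = (-9/8 - 1*(-60))*(31 + (-9/8 - 1*(-60))) - (-204 + 1)/(88 + 1) = (-9/8 + 60)*(31 + (-9/8 + 60)) - (-203)/89 = 471*(31 + 471/8)/8 - (-203)/89 = (471/8)*(719/8) - 1*(-203/89) = 338649/64 + 203/89 = 30152753/5696 ≈ 5293.7)
-u = -1*30152753/5696 = -30152753/5696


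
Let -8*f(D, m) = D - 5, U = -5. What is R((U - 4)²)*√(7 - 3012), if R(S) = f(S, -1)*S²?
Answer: -124659*I*√3005/2 ≈ -3.4168e+6*I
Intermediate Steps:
f(D, m) = 5/8 - D/8 (f(D, m) = -(D - 5)/8 = -(-5 + D)/8 = 5/8 - D/8)
R(S) = S²*(5/8 - S/8) (R(S) = (5/8 - S/8)*S² = S²*(5/8 - S/8))
R((U - 4)²)*√(7 - 3012) = (((-5 - 4)²)²*(5 - (-5 - 4)²)/8)*√(7 - 3012) = (((-9)²)²*(5 - 1*(-9)²)/8)*√(-3005) = ((⅛)*81²*(5 - 1*81))*(I*√3005) = ((⅛)*6561*(5 - 81))*(I*√3005) = ((⅛)*6561*(-76))*(I*√3005) = -124659*I*√3005/2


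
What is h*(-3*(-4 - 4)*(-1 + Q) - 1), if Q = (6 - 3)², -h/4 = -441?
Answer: 336924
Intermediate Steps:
h = 1764 (h = -4*(-441) = 1764)
Q = 9 (Q = 3² = 9)
h*(-3*(-4 - 4)*(-1 + Q) - 1) = 1764*(-3*(-4 - 4)*(-1 + 9) - 1) = 1764*(-(-24)*8 - 1) = 1764*(-3*(-64) - 1) = 1764*(192 - 1) = 1764*191 = 336924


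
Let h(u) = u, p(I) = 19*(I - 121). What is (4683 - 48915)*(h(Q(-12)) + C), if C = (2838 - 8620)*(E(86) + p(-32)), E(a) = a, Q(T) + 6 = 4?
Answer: -721469036640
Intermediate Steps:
p(I) = -2299 + 19*I (p(I) = 19*(-121 + I) = -2299 + 19*I)
Q(T) = -2 (Q(T) = -6 + 4 = -2)
C = 16311022 (C = (2838 - 8620)*(86 + (-2299 + 19*(-32))) = -5782*(86 + (-2299 - 608)) = -5782*(86 - 2907) = -5782*(-2821) = 16311022)
(4683 - 48915)*(h(Q(-12)) + C) = (4683 - 48915)*(-2 + 16311022) = -44232*16311020 = -721469036640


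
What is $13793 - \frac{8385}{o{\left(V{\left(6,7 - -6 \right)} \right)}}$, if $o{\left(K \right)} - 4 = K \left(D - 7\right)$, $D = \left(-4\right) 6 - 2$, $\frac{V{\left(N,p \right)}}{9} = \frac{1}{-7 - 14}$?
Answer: $\frac{1693016}{127} \approx 13331.0$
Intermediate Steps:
$V{\left(N,p \right)} = - \frac{3}{7}$ ($V{\left(N,p \right)} = \frac{9}{-7 - 14} = \frac{9}{-21} = 9 \left(- \frac{1}{21}\right) = - \frac{3}{7}$)
$D = -26$ ($D = -24 - 2 = -26$)
$o{\left(K \right)} = 4 - 33 K$ ($o{\left(K \right)} = 4 + K \left(-26 - 7\right) = 4 + K \left(-33\right) = 4 - 33 K$)
$13793 - \frac{8385}{o{\left(V{\left(6,7 - -6 \right)} \right)}} = 13793 - \frac{8385}{4 - - \frac{99}{7}} = 13793 - \frac{8385}{4 + \frac{99}{7}} = 13793 - \frac{8385}{\frac{127}{7}} = 13793 - 8385 \cdot \frac{7}{127} = 13793 - \frac{58695}{127} = \frac{1693016}{127}$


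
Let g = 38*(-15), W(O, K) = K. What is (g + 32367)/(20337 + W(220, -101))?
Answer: 31797/20236 ≈ 1.5713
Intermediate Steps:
g = -570
(g + 32367)/(20337 + W(220, -101)) = (-570 + 32367)/(20337 - 101) = 31797/20236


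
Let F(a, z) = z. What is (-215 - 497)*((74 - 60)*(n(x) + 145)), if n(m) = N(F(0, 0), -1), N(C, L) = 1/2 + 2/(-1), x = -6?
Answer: -1430408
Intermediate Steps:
N(C, L) = -3/2 (N(C, L) = 1*(½) + 2*(-1) = ½ - 2 = -3/2)
n(m) = -3/2
(-215 - 497)*((74 - 60)*(n(x) + 145)) = (-215 - 497)*((74 - 60)*(-3/2 + 145)) = -9968*287/2 = -712*2009 = -1430408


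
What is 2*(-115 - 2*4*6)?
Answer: -326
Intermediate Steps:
2*(-115 - 2*4*6) = 2*(-115 - 8*6) = 2*(-115 - 48) = 2*(-163) = -326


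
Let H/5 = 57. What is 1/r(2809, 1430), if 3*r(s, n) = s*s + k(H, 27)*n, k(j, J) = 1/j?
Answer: 171/449757703 ≈ 3.8020e-7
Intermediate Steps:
H = 285 (H = 5*57 = 285)
r(s, n) = s**2/3 + n/855 (r(s, n) = (s*s + n/285)/3 = (s**2 + n/285)/3 = s**2/3 + n/855)
1/r(2809, 1430) = 1/((1/3)*2809**2 + (1/855)*1430) = 1/((1/3)*7890481 + 286/171) = 1/(7890481/3 + 286/171) = 1/(449757703/171) = 171/449757703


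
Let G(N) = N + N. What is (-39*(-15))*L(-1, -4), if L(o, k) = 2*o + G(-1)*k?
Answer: 3510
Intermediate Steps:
G(N) = 2*N
L(o, k) = -2*k + 2*o (L(o, k) = 2*o + (2*(-1))*k = 2*o - 2*k = -2*k + 2*o)
(-39*(-15))*L(-1, -4) = (-39*(-15))*(-2*(-4) + 2*(-1)) = 585*(8 - 2) = 585*6 = 3510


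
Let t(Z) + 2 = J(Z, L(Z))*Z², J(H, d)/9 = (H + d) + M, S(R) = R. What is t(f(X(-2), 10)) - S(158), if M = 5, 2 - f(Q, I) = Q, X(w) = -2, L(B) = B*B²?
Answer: 10352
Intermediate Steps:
L(B) = B³
f(Q, I) = 2 - Q
J(H, d) = 45 + 9*H + 9*d (J(H, d) = 9*((H + d) + 5) = 9*(5 + H + d) = 45 + 9*H + 9*d)
t(Z) = -2 + Z²*(45 + 9*Z + 9*Z³) (t(Z) = -2 + (45 + 9*Z + 9*Z³)*Z² = -2 + Z²*(45 + 9*Z + 9*Z³))
t(f(X(-2), 10)) - S(158) = (-2 + 9*(2 - 1*(-2))²*(5 + (2 - 1*(-2)) + (2 - 1*(-2))³)) - 1*158 = (-2 + 9*(2 + 2)²*(5 + (2 + 2) + (2 + 2)³)) - 158 = (-2 + 9*4²*(5 + 4 + 4³)) - 158 = (-2 + 9*16*(5 + 4 + 64)) - 158 = (-2 + 9*16*73) - 158 = (-2 + 10512) - 158 = 10510 - 158 = 10352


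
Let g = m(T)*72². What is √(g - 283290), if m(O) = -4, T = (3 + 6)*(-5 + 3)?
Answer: I*√304026 ≈ 551.39*I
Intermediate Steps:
T = -18 (T = 9*(-2) = -18)
g = -20736 (g = -4*72² = -4*5184 = -20736)
√(g - 283290) = √(-20736 - 283290) = √(-304026) = I*√304026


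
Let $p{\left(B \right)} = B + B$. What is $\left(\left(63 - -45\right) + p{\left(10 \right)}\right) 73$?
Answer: $9344$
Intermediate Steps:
$p{\left(B \right)} = 2 B$
$\left(\left(63 - -45\right) + p{\left(10 \right)}\right) 73 = \left(\left(63 - -45\right) + 2 \cdot 10\right) 73 = \left(\left(63 + 45\right) + 20\right) 73 = \left(108 + 20\right) 73 = 128 \cdot 73 = 9344$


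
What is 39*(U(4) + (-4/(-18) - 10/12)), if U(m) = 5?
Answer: 1027/6 ≈ 171.17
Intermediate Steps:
39*(U(4) + (-4/(-18) - 10/12)) = 39*(5 + (-4/(-18) - 10/12)) = 39*(5 + (-4*(-1/18) - 10*1/12)) = 39*(5 + (2/9 - ⅚)) = 39*(5 - 11/18) = 39*(79/18) = 1027/6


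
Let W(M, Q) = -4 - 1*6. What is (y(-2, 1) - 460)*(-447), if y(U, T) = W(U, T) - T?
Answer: 210537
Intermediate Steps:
W(M, Q) = -10 (W(M, Q) = -4 - 6 = -10)
y(U, T) = -10 - T
(y(-2, 1) - 460)*(-447) = ((-10 - 1*1) - 460)*(-447) = ((-10 - 1) - 460)*(-447) = (-11 - 460)*(-447) = -471*(-447) = 210537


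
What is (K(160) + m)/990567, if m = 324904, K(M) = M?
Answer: 325064/990567 ≈ 0.32816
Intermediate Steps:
(K(160) + m)/990567 = (160 + 324904)/990567 = 325064*(1/990567) = 325064/990567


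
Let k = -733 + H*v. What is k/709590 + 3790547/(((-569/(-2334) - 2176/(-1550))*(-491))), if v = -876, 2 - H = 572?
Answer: -4864596178018168861/1038385762189230 ≈ -4684.8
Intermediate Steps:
H = -570 (H = 2 - 1*572 = 2 - 572 = -570)
k = 498587 (k = -733 - 570*(-876) = -733 + 499320 = 498587)
k/709590 + 3790547/(((-569/(-2334) - 2176/(-1550))*(-491))) = 498587/709590 + 3790547/(((-569/(-2334) - 2176/(-1550))*(-491))) = 498587*(1/709590) + 3790547/(((-569*(-1/2334) - 2176*(-1/1550))*(-491))) = 498587/709590 + 3790547/(((569/2334 + 1088/775)*(-491))) = 498587/709590 + 3790547/(((2980367/1808850)*(-491))) = 498587/709590 + 3790547/(-1463360197/1808850) = 498587/709590 + 3790547*(-1808850/1463360197) = 498587/709590 - 6856530940950/1463360197 = -4864596178018168861/1038385762189230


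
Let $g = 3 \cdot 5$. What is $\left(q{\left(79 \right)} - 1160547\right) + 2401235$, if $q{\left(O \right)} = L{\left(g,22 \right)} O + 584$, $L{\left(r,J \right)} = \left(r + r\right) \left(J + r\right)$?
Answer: $1328962$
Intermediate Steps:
$g = 15$
$L{\left(r,J \right)} = 2 r \left(J + r\right)$
$q{\left(O \right)} = 584 + 1110 O$ ($q{\left(O \right)} = 2 \cdot 15 \left(22 + 15\right) O + 584 = 2 \cdot 15 \cdot 37 O + 584 = 1110 O + 584 = 584 + 1110 O$)
$\left(q{\left(79 \right)} - 1160547\right) + 2401235 = \left(\left(584 + 1110 \cdot 79\right) - 1160547\right) + 2401235 = \left(\left(584 + 87690\right) - 1160547\right) + 2401235 = \left(88274 - 1160547\right) + 2401235 = -1072273 + 2401235 = 1328962$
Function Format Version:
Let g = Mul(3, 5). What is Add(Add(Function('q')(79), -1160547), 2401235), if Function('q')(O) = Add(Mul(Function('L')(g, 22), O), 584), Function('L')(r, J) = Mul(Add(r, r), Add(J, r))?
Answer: 1328962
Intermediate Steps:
g = 15
Function('L')(r, J) = Mul(2, r, Add(J, r)) (Function('L')(r, J) = Mul(Mul(2, r), Add(J, r)) = Mul(2, r, Add(J, r)))
Function('q')(O) = Add(584, Mul(1110, O)) (Function('q')(O) = Add(Mul(Mul(2, 15, Add(22, 15)), O), 584) = Add(Mul(Mul(2, 15, 37), O), 584) = Add(Mul(1110, O), 584) = Add(584, Mul(1110, O)))
Add(Add(Function('q')(79), -1160547), 2401235) = Add(Add(Add(584, Mul(1110, 79)), -1160547), 2401235) = Add(Add(Add(584, 87690), -1160547), 2401235) = Add(Add(88274, -1160547), 2401235) = Add(-1072273, 2401235) = 1328962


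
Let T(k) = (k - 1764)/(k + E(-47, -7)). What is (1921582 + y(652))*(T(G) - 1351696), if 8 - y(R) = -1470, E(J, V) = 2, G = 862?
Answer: -93578202626365/36 ≈ -2.5994e+12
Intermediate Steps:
y(R) = 1478 (y(R) = 8 - 1*(-1470) = 8 + 1470 = 1478)
T(k) = (-1764 + k)/(2 + k) (T(k) = (k - 1764)/(k + 2) = (-1764 + k)/(2 + k))
(1921582 + y(652))*(T(G) - 1351696) = (1921582 + 1478)*((-1764 + 862)/(2 + 862) - 1351696) = 1923060*(-902/864 - 1351696) = 1923060*((1/864)*(-902) - 1351696) = 1923060*(-451/432 - 1351696) = 1923060*(-583933123/432) = -93578202626365/36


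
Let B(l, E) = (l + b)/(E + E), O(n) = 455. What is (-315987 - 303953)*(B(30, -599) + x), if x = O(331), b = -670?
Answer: -169159928100/599 ≈ -2.8240e+8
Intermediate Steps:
B(l, E) = (-670 + l)/(2*E) (B(l, E) = (l - 670)/(E + E) = (-670 + l)/((2*E)) = (-670 + l)*(1/(2*E)) = (-670 + l)/(2*E))
x = 455
(-315987 - 303953)*(B(30, -599) + x) = (-315987 - 303953)*((1/2)*(-670 + 30)/(-599) + 455) = -619940*((1/2)*(-1/599)*(-640) + 455) = -619940*(320/599 + 455) = -619940*272865/599 = -169159928100/599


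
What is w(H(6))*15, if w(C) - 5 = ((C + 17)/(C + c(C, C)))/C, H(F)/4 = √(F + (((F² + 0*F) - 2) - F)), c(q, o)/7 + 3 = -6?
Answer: 10227/137 - 57*√34/1096 ≈ 74.346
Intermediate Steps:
c(q, o) = -63 (c(q, o) = -21 + 7*(-6) = -21 - 42 = -63)
H(F) = 4*√(-2 + F²) (H(F) = 4*√(F + (((F² + 0*F) - 2) - F)) = 4*√(F + (((F² + 0) - 2) - F)) = 4*√(F + ((F² - 2) - F)) = 4*√(F + ((-2 + F²) - F)) = 4*√(F + (-2 + F² - F)) = 4*√(-2 + F²))
w(C) = 5 + (17 + C)/(C*(-63 + C)) (w(C) = 5 + ((C + 17)/(C - 63))/C = 5 + ((17 + C)/(-63 + C))/C = 5 + (17 + C)/(C*(-63 + C)))
w(H(6))*15 = ((17 - 1256*√(-2 + 6²) + 5*(4*√(-2 + 6²))²)/(((4*√(-2 + 6²)))*(-63 + 4*√(-2 + 6²))))*15 = ((17 - 1256*√(-2 + 36) + 5*(4*√(-2 + 36))²)/(((4*√(-2 + 36)))*(-63 + 4*√(-2 + 36))))*15 = ((17 - 1256*√34 + 5*(4*√34)²)/(((4*√34))*(-63 + 4*√34)))*15 = ((√34/136)*(17 - 1256*√34 + 5*544)/(-63 + 4*√34))*15 = ((√34/136)*(17 - 1256*√34 + 2720)/(-63 + 4*√34))*15 = ((√34/136)*(2737 - 1256*√34)/(-63 + 4*√34))*15 = (√34*(2737 - 1256*√34)/(136*(-63 + 4*√34)))*15 = 15*√34*(2737 - 1256*√34)/(136*(-63 + 4*√34))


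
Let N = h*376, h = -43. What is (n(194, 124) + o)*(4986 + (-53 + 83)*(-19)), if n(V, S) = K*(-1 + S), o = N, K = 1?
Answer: -70854720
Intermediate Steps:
N = -16168 (N = -43*376 = -16168)
o = -16168
n(V, S) = -1 + S (n(V, S) = 1*(-1 + S) = -1 + S)
(n(194, 124) + o)*(4986 + (-53 + 83)*(-19)) = ((-1 + 124) - 16168)*(4986 + (-53 + 83)*(-19)) = (123 - 16168)*(4986 + 30*(-19)) = -16045*(4986 - 570) = -16045*4416 = -70854720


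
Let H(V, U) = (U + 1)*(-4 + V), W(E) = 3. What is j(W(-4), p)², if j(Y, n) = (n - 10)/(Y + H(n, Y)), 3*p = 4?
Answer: 676/529 ≈ 1.2779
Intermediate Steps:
p = 4/3 (p = (⅓)*4 = 4/3 ≈ 1.3333)
H(V, U) = (1 + U)*(-4 + V)
j(Y, n) = (-10 + n)/(-4 + n - 3*Y + Y*n) (j(Y, n) = (n - 10)/(Y + (-4 + n - 4*Y + Y*n)) = (-10 + n)/(-4 + n - 3*Y + Y*n))
j(W(-4), p)² = ((-10 + 4/3)/(-4 + 4/3 - 3*3 + 3*(4/3)))² = (-26/3/(-4 + 4/3 - 9 + 4))² = (-26/3/(-23/3))² = (-3/23*(-26/3))² = (26/23)² = 676/529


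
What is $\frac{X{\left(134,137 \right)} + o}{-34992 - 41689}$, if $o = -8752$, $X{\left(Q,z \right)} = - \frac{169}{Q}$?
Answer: $\frac{1172937}{10275254} \approx 0.11415$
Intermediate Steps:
$\frac{X{\left(134,137 \right)} + o}{-34992 - 41689} = \frac{- \frac{169}{134} - 8752}{-34992 - 41689} = \frac{\left(-169\right) \frac{1}{134} - 8752}{-76681} = \left(- \frac{169}{134} - 8752\right) \left(- \frac{1}{76681}\right) = \left(- \frac{1172937}{134}\right) \left(- \frac{1}{76681}\right) = \frac{1172937}{10275254}$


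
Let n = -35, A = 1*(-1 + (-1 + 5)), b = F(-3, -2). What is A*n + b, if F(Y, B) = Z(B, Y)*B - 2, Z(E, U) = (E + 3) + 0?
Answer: -109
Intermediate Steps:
Z(E, U) = 3 + E (Z(E, U) = (3 + E) + 0 = 3 + E)
F(Y, B) = -2 + B*(3 + B) (F(Y, B) = (3 + B)*B - 2 = B*(3 + B) - 2 = -2 + B*(3 + B))
b = -4 (b = -2 - 2*(3 - 2) = -2 - 2*1 = -2 - 2 = -4)
A = 3 (A = 1*(-1 + 4) = 1*3 = 3)
A*n + b = 3*(-35) - 4 = -105 - 4 = -109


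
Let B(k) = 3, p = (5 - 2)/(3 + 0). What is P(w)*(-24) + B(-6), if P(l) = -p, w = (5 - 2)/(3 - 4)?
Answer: 27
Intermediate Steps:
p = 1 (p = 3/3 = 3*(1/3) = 1)
w = -3 (w = 3/(-1) = 3*(-1) = -3)
P(l) = -1 (P(l) = -1*1 = -1)
P(w)*(-24) + B(-6) = -1*(-24) + 3 = 24 + 3 = 27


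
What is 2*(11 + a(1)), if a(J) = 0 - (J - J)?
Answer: 22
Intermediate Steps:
a(J) = 0 (a(J) = 0 - 1*0 = 0 + 0 = 0)
2*(11 + a(1)) = 2*(11 + 0) = 2*11 = 22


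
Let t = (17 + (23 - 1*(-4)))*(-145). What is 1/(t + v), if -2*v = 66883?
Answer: -2/79643 ≈ -2.5112e-5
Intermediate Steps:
v = -66883/2 (v = -1/2*66883 = -66883/2 ≈ -33442.)
t = -6380 (t = (17 + (23 + 4))*(-145) = (17 + 27)*(-145) = 44*(-145) = -6380)
1/(t + v) = 1/(-6380 - 66883/2) = 1/(-79643/2) = -2/79643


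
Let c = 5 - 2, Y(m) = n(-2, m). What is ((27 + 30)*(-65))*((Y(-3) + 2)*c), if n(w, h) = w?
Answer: 0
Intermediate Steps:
Y(m) = -2
c = 3
((27 + 30)*(-65))*((Y(-3) + 2)*c) = ((27 + 30)*(-65))*((-2 + 2)*3) = (57*(-65))*(0*3) = -3705*0 = 0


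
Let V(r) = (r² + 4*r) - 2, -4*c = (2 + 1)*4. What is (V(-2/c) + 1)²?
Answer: 361/81 ≈ 4.4568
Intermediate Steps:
c = -3 (c = -(2 + 1)*4/4 = -3*4/4 = -¼*12 = -3)
V(r) = -2 + r² + 4*r
(V(-2/c) + 1)² = ((-2 + (-2/(-3))² + 4*(-2/(-3))) + 1)² = ((-2 + (-2*(-⅓))² + 4*(-2*(-⅓))) + 1)² = ((-2 + (⅔)² + 4*(⅔)) + 1)² = ((-2 + 4/9 + 8/3) + 1)² = (10/9 + 1)² = (19/9)² = 361/81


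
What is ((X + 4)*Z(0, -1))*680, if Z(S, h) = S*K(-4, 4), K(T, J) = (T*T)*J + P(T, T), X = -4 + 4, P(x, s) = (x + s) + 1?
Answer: 0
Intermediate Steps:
P(x, s) = 1 + s + x (P(x, s) = (s + x) + 1 = 1 + s + x)
X = 0
K(T, J) = 1 + 2*T + J*T² (K(T, J) = (T*T)*J + (1 + T + T) = T²*J + (1 + 2*T) = J*T² + (1 + 2*T) = 1 + 2*T + J*T²)
Z(S, h) = 57*S (Z(S, h) = S*(1 + 2*(-4) + 4*(-4)²) = S*(1 - 8 + 4*16) = S*(1 - 8 + 64) = S*57 = 57*S)
((X + 4)*Z(0, -1))*680 = ((0 + 4)*(57*0))*680 = (4*0)*680 = 0*680 = 0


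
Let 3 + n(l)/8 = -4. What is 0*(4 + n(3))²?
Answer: 0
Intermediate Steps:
n(l) = -56 (n(l) = -24 + 8*(-4) = -24 - 32 = -56)
0*(4 + n(3))² = 0*(4 - 56)² = 0*(-52)² = 0*2704 = 0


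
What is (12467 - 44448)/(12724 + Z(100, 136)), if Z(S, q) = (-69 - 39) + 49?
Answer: -31981/12665 ≈ -2.5251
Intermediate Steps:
Z(S, q) = -59 (Z(S, q) = -108 + 49 = -59)
(12467 - 44448)/(12724 + Z(100, 136)) = (12467 - 44448)/(12724 - 59) = -31981/12665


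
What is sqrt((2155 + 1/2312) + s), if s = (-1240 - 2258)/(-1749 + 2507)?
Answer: 3*sqrt(158697501922)/25772 ≈ 46.372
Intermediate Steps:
s = -1749/379 (s = -3498/758 = -3498*1/758 = -1749/379 ≈ -4.6148)
sqrt((2155 + 1/2312) + s) = sqrt((2155 + 1/2312) - 1749/379) = sqrt(4982361/2312 - 1749/379) = sqrt(1884271131/876248) = 3*sqrt(158697501922)/25772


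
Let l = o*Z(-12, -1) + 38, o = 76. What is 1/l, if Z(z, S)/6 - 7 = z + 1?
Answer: -1/1786 ≈ -0.00055991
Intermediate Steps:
Z(z, S) = 48 + 6*z (Z(z, S) = 42 + 6*(z + 1) = 42 + 6*(1 + z) = 42 + (6 + 6*z) = 48 + 6*z)
l = -1786 (l = 76*(48 + 6*(-12)) + 38 = 76*(48 - 72) + 38 = 76*(-24) + 38 = -1824 + 38 = -1786)
1/l = 1/(-1786) = -1/1786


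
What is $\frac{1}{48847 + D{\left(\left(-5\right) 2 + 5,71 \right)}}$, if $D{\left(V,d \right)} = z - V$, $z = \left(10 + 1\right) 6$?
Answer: $\frac{1}{48918} \approx 2.0442 \cdot 10^{-5}$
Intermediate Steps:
$z = 66$ ($z = 11 \cdot 6 = 66$)
$D{\left(V,d \right)} = 66 - V$
$\frac{1}{48847 + D{\left(\left(-5\right) 2 + 5,71 \right)}} = \frac{1}{48847 + \left(66 - \left(\left(-5\right) 2 + 5\right)\right)} = \frac{1}{48847 + \left(66 - \left(-10 + 5\right)\right)} = \frac{1}{48847 + \left(66 - -5\right)} = \frac{1}{48847 + \left(66 + 5\right)} = \frac{1}{48847 + 71} = \frac{1}{48918}$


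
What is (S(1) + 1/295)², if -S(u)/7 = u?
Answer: 4260096/87025 ≈ 48.953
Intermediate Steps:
S(u) = -7*u
(S(1) + 1/295)² = (-7*1 + 1/295)² = (-7 + 1/295)² = (-2064/295)² = 4260096/87025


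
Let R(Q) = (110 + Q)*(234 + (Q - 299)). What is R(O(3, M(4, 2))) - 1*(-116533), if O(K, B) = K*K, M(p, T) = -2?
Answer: 109869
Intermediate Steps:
O(K, B) = K²
R(Q) = (-65 + Q)*(110 + Q) (R(Q) = (110 + Q)*(234 + (-299 + Q)) = (110 + Q)*(-65 + Q) = (-65 + Q)*(110 + Q))
R(O(3, M(4, 2))) - 1*(-116533) = (-7150 + (3²)² + 45*3²) - 1*(-116533) = (-7150 + 9² + 45*9) + 116533 = (-7150 + 81 + 405) + 116533 = -6664 + 116533 = 109869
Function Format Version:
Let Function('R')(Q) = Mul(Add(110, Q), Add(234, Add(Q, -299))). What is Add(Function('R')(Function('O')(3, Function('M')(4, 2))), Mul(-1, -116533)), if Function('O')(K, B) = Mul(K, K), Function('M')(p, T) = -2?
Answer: 109869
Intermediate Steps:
Function('O')(K, B) = Pow(K, 2)
Function('R')(Q) = Mul(Add(-65, Q), Add(110, Q)) (Function('R')(Q) = Mul(Add(110, Q), Add(234, Add(-299, Q))) = Mul(Add(110, Q), Add(-65, Q)) = Mul(Add(-65, Q), Add(110, Q)))
Add(Function('R')(Function('O')(3, Function('M')(4, 2))), Mul(-1, -116533)) = Add(Add(-7150, Pow(Pow(3, 2), 2), Mul(45, Pow(3, 2))), Mul(-1, -116533)) = Add(Add(-7150, Pow(9, 2), Mul(45, 9)), 116533) = Add(Add(-7150, 81, 405), 116533) = Add(-6664, 116533) = 109869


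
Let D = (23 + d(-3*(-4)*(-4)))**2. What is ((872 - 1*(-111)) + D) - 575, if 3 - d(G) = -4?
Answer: 1308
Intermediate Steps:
d(G) = 7 (d(G) = 3 - 1*(-4) = 3 + 4 = 7)
D = 900 (D = (23 + 7)**2 = 30**2 = 900)
((872 - 1*(-111)) + D) - 575 = ((872 - 1*(-111)) + 900) - 575 = ((872 + 111) + 900) - 575 = (983 + 900) - 575 = 1883 - 575 = 1308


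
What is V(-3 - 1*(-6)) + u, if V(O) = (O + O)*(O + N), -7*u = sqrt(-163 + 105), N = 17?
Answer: 120 - I*sqrt(58)/7 ≈ 120.0 - 1.088*I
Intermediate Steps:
u = -I*sqrt(58)/7 (u = -sqrt(-163 + 105)/7 = -I*sqrt(58)/7 ≈ -1.088*I)
V(O) = 2*O*(17 + O) (V(O) = (O + O)*(O + 17) = (2*O)*(17 + O) = 2*O*(17 + O))
V(-3 - 1*(-6)) + u = 2*(-3 - 1*(-6))*(17 + (-3 - 1*(-6))) - I*sqrt(58)/7 = 2*(-3 + 6)*(17 + (-3 + 6)) - I*sqrt(58)/7 = 2*3*(17 + 3) - I*sqrt(58)/7 = 2*3*20 - I*sqrt(58)/7 = 120 - I*sqrt(58)/7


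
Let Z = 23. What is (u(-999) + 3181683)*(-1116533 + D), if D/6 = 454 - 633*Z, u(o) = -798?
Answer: -3820761369255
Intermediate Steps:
D = -84630 (D = 6*(454 - 633*23) = 6*(454 - 14559) = 6*(-14105) = -84630)
(u(-999) + 3181683)*(-1116533 + D) = (-798 + 3181683)*(-1116533 - 84630) = 3180885*(-1201163) = -3820761369255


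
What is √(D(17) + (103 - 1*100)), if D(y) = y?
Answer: 2*√5 ≈ 4.4721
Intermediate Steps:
√(D(17) + (103 - 1*100)) = √(17 + (103 - 1*100)) = √(17 + (103 - 100)) = √(17 + 3) = √20 = 2*√5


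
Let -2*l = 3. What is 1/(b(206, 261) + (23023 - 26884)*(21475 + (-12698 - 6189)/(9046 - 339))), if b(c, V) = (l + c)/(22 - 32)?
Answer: -174140/14437358853523 ≈ -1.2062e-8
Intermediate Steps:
l = -3/2 (l = -1/2*3 = -3/2 ≈ -1.5000)
b(c, V) = 3/20 - c/10 (b(c, V) = (-3/2 + c)/(22 - 32) = (-3/2 + c)/(-10) = (-3/2 + c)*(-1/10) = 3/20 - c/10)
1/(b(206, 261) + (23023 - 26884)*(21475 + (-12698 - 6189)/(9046 - 339))) = 1/((3/20 - 1/10*206) + (23023 - 26884)*(21475 + (-12698 - 6189)/(9046 - 339))) = 1/((3/20 - 103/5) - 3861*(21475 - 18887/8707)) = 1/(-409/20 - 3861*(21475 - 18887*1/8707)) = 1/(-409/20 - 3861*(21475 - 18887/8707)) = 1/(-409/20 - 3861*186963938/8707) = 1/(-409/20 - 721867764618/8707) = 1/(-14437358853523/174140) = -174140/14437358853523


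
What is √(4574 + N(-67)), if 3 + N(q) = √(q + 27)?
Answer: √(4571 + 2*I*√10) ≈ 67.609 + 0.0468*I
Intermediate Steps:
N(q) = -3 + √(27 + q) (N(q) = -3 + √(q + 27) = -3 + √(27 + q))
√(4574 + N(-67)) = √(4574 + (-3 + √(27 - 67))) = √(4574 + (-3 + √(-40))) = √(4574 + (-3 + 2*I*√10)) = √(4571 + 2*I*√10)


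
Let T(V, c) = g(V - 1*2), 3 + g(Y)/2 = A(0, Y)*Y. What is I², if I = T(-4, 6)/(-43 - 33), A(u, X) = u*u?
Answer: 9/1444 ≈ 0.0062327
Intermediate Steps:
A(u, X) = u²
g(Y) = -6 (g(Y) = -6 + 2*(0²*Y) = -6 + 2*(0*Y) = -6 + 2*0 = -6 + 0 = -6)
T(V, c) = -6
I = 3/38 (I = -6/(-43 - 33) = -6/(-76) = -6*(-1/76) = 3/38 ≈ 0.078947)
I² = (3/38)² = 9/1444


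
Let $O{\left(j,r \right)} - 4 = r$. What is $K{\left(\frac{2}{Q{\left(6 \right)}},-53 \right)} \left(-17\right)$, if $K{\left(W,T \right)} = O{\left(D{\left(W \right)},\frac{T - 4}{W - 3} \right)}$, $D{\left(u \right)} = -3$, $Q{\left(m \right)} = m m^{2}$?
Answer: $-392$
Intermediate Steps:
$Q{\left(m \right)} = m^{3}$
$O{\left(j,r \right)} = 4 + r$
$K{\left(W,T \right)} = 4 + \frac{-4 + T}{-3 + W}$ ($K{\left(W,T \right)} = 4 + \frac{T - 4}{W - 3} = 4 + \frac{-4 + T}{-3 + W}$)
$K{\left(\frac{2}{Q{\left(6 \right)}},-53 \right)} \left(-17\right) = \frac{-16 - 53 + 4 \frac{2}{6^{3}}}{-3 + \frac{2}{6^{3}}} \left(-17\right) = \frac{-16 - 53 + 4 \cdot \frac{2}{216}}{-3 + \frac{2}{216}} \left(-17\right) = \frac{-16 - 53 + 4 \cdot 2 \cdot \frac{1}{216}}{-3 + 2 \cdot \frac{1}{216}} \left(-17\right) = \frac{-16 - 53 + 4 \cdot \frac{1}{108}}{-3 + \frac{1}{108}} \left(-17\right) = \frac{-16 - 53 + \frac{1}{27}}{- \frac{323}{108}} \left(-17\right) = \left(- \frac{108}{323}\right) \left(- \frac{1862}{27}\right) \left(-17\right) = \frac{392}{17} \left(-17\right) = -392$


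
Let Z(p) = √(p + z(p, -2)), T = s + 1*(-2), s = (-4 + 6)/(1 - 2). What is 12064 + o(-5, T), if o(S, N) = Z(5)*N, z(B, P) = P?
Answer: 12064 - 4*√3 ≈ 12057.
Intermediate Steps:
s = -2 (s = 2/(-1) = 2*(-1) = -2)
T = -4 (T = -2 + 1*(-2) = -2 - 2 = -4)
Z(p) = √(-2 + p) (Z(p) = √(p - 2) = √(-2 + p))
o(S, N) = N*√3 (o(S, N) = √(-2 + 5)*N = √3*N = N*√3)
12064 + o(-5, T) = 12064 - 4*√3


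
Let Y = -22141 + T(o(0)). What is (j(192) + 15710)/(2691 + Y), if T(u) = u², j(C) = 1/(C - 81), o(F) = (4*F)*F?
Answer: -1743811/2158950 ≈ -0.80771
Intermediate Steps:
o(F) = 4*F²
j(C) = 1/(-81 + C)
Y = -22141 (Y = -22141 + (4*0²)² = -22141 + (4*0)² = -22141 + 0² = -22141 + 0 = -22141)
(j(192) + 15710)/(2691 + Y) = (1/(-81 + 192) + 15710)/(2691 - 22141) = (1/111 + 15710)/(-19450) = (1/111 + 15710)*(-1/19450) = (1743811/111)*(-1/19450) = -1743811/2158950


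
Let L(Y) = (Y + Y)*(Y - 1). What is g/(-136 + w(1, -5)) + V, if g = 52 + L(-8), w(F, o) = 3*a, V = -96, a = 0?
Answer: -3313/34 ≈ -97.441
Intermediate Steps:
L(Y) = 2*Y*(-1 + Y) (L(Y) = (2*Y)*(-1 + Y) = 2*Y*(-1 + Y))
w(F, o) = 0 (w(F, o) = 3*0 = 0)
g = 196 (g = 52 + 2*(-8)*(-1 - 8) = 52 + 2*(-8)*(-9) = 52 + 144 = 196)
g/(-136 + w(1, -5)) + V = 196/(-136 + 0) - 96 = 196/(-136) - 96 = 196*(-1/136) - 96 = -49/34 - 96 = -3313/34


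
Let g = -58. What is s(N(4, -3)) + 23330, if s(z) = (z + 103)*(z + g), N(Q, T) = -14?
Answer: 16922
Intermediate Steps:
s(z) = (-58 + z)*(103 + z) (s(z) = (z + 103)*(z - 58) = (103 + z)*(-58 + z) = (-58 + z)*(103 + z))
s(N(4, -3)) + 23330 = (-5974 + (-14)² + 45*(-14)) + 23330 = (-5974 + 196 - 630) + 23330 = -6408 + 23330 = 16922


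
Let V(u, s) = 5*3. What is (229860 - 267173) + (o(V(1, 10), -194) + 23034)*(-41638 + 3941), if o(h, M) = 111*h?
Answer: -931115516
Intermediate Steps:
V(u, s) = 15
(229860 - 267173) + (o(V(1, 10), -194) + 23034)*(-41638 + 3941) = (229860 - 267173) + (111*15 + 23034)*(-41638 + 3941) = -37313 + (1665 + 23034)*(-37697) = -37313 + 24699*(-37697) = -37313 - 931078203 = -931115516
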